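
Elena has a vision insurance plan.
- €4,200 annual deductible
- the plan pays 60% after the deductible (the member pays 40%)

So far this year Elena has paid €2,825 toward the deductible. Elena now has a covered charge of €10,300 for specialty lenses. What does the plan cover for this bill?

€2,825 of the €4,200 deductible is already met, leaving €1,375.
The remaining €8,925 (= €10,300 − €1,375) moves to coinsurance.
Coinsurance: €8,925 × 40% = €3,570.
So the member owes €1,375 + €3,570 = €4,945.
Insurer pays the balance: €10,300 − €4,945 = €5,355.

€5,355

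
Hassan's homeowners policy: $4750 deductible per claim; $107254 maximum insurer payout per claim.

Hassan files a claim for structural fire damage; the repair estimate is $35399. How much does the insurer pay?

$30649

After the deductible, $35399 − $4750 = $30649 remains.
$30649 is within the $107254 limit, so the insurer pays $30649.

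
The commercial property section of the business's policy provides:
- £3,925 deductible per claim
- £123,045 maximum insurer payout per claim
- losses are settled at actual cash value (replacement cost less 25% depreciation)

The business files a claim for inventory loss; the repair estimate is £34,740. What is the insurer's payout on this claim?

£22,130

Actual cash value after 25% depreciation: £34,740 × 75% = £26,055.
After the deductible, £26,055 − £3,925 = £22,130 remains.
That's under the £123,045 cap, so the insurer reimburses the full £22,130.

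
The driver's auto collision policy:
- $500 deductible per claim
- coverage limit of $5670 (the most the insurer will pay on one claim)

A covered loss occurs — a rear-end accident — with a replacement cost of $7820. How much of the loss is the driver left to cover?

After the deductible, $7820 − $500 = $7320 remains.
$7320 exceeds the $5670 limit, so the insurer pays the limit: $5670.
The driver bears the rest of the original loss: $7820 − $5670 = $2150.

$2150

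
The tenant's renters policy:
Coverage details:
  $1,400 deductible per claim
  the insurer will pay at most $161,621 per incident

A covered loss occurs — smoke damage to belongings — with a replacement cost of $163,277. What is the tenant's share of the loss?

After the deductible, $163,277 − $1,400 = $161,877 remains.
Since $161,877 > $161,621, the payout is capped at $161,621.
The tenant bears the rest of the original loss: $163,277 − $161,621 = $1,656.

$1,656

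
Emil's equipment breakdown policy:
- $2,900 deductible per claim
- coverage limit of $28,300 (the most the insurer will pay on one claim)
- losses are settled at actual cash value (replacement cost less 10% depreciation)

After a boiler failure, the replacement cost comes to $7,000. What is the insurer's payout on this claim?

$3,400

Actual cash value after 10% depreciation: $7,000 × 90% = $6,300.
After the deductible, $6,300 − $2,900 = $3,400 remains.
$3,400 is within the $28,300 limit, so the insurer pays $3,400.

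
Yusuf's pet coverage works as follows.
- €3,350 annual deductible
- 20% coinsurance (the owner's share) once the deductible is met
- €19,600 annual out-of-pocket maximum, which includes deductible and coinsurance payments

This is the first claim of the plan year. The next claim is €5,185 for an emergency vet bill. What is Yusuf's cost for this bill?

€3,717

Nothing has been paid toward the €3,350 deductible, so the first €3,350 of this charge is applied there.
That leaves €5,185 − €3,350 = €1,835 for coinsurance.
Coinsurance: €1,835 × 20% = €367.
Owner responsibility before any cap: €3,350 + €367 = €3,717.
Cumulative spending €0 + €3,717 = €3,717 stays under the €19,600 maximum.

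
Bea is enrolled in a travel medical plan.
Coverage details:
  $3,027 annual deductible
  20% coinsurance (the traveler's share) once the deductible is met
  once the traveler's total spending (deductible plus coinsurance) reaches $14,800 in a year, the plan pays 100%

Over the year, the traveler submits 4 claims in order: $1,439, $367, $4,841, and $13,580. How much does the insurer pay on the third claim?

#1 ($1,439): all of it applies to the deductible. Traveler owes $1,439 (running OOP $1,439). Plan pays $1,439 − $1,439 = $0.
#2 ($367): entire amount goes to the deductible. Cost to traveler: $367. OOP to date $1,806. Insurer: $367 − $367 = $0.
#3 ($4,841): deductible takes $1,221, $3,620 remains; 20% of $3,620 = $724. Traveler pays $1,945; OOP now $3,751. Insurer: $4,841 − $1,945 = $2,896.

$2,896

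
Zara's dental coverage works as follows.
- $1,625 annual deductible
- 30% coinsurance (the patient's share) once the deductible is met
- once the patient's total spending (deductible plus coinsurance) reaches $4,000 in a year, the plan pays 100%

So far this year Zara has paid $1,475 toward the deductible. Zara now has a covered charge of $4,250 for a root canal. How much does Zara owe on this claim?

Deductible still to meet: $1,625 − $1,475 = $150.
The remaining $4,100 (= $4,250 − $150) moves to coinsurance.
Patient's 30% share of $4,100 is $1,230.
That puts the patient's cost at $150 + $1,230 = $1,380 before any cap.
Cumulative spending $1,475 + $1,380 = $2,855 stays under the $4,000 maximum.

$1,380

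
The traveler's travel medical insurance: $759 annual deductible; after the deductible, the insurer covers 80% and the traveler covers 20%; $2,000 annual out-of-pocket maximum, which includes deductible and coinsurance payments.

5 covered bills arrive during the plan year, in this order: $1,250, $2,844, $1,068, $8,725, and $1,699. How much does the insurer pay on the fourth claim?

$8,364.60

Bill 1, $1,250: deductible takes $759, $491 remains; traveler's 20% is $98.20. Cost to traveler: $857.20. OOP to date $857.20. Insurer: $1,250 − $857.20 = $392.80.
Bill 2, $2,844: deductible already satisfied, so traveler's share is 20% × $2,844 = $568.80. Cost to traveler: $568.80. OOP to date $1,426. Plan pays $2,844 − $568.80 = $2,275.20.
Bill 3, $1,068: deductible already satisfied, so traveler's share is 20% × $1,068 = $213.60. Cost to traveler: $213.60. OOP to date $1,639.60. Insurer: $1,068 − $213.60 = $854.40.
Bill 4, $8,725: 20% coinsurance on $8,725 = $1,745. Adding that to $1,639.60 gives $3,384.60, past the $2,000 cap; traveler pays only $2,000 − $1,639.60 = $360.40. Plan pays $8,725 − $360.40 = $8,364.60.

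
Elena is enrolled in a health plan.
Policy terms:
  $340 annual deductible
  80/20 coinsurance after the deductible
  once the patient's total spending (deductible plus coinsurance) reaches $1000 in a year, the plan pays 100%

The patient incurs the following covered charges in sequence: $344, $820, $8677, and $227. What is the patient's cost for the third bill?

Bill 1, $344: deductible takes $340, $4 remains; patient's 20% is $0.80. Patient pays $340.80; OOP now $340.80.
Bill 2, $820: deductible met; 20% of $820 = $164. Patient pays $164; OOP now $504.80.
Bill 3, $8677: 20% coinsurance on $8677 = $1735.40. OOP would hit $2240.20 > $1000, so the cap limits the patient to $1000 − $504.80 = $495.20.

$495.20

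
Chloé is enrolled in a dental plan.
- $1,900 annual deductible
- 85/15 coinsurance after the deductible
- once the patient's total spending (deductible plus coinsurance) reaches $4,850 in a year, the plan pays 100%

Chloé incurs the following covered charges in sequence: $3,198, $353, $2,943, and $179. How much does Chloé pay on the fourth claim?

Claim 1 — $3,198: $1,900 finishes the deductible; $1,298 goes to coinsurance; coinsurance $1,298 × 15% = $194.70. Patient pays $2,094.70; OOP now $2,094.70.
Claim 2 — $353: deductible already satisfied, so patient's share is 15% × $353 = $52.95. Cost to patient: $52.95. OOP to date $2,147.65.
Claim 3 — $2,943: deductible met; 15% of $2,943 = $441.45. Cost to patient: $441.45. OOP to date $2,589.10.
Claim 4 — $179: 15% coinsurance on $179 = $26.85. Patient owes $26.85 (running OOP $2,615.95).

$26.85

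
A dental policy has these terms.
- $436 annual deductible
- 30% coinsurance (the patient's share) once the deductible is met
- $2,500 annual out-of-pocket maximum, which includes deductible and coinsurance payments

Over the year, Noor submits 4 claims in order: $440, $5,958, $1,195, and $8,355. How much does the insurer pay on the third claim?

$919.60

Claim 1 ($440): $436 finishes the deductible; $4 goes to coinsurance; 30% of $4 = $1.20. Patient pays $437.20; OOP now $437.20. Insurer: $440 − $437.20 = $2.80.
Claim 2 ($5,958): deductible already satisfied, so patient's share is 30% × $5,958 = $1,787.40. Patient owes $1,787.40 (running OOP $2,224.60). Plan pays $5,958 − $1,787.40 = $4,170.60.
Claim 3 ($1,195): deductible already satisfied, so patient's share is 30% × $1,195 = $358.50. That would push OOP to $2,583.10, over the $2,500 cap, so patient pays $2,500 − $2,224.60 = $275.40. Plan pays $1,195 − $275.40 = $919.60.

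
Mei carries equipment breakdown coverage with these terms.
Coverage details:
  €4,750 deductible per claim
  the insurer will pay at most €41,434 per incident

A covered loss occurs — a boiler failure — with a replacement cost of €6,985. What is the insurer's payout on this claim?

€2,235

Less the €4,750 deductible: €6,985 − €4,750 = €2,235.
€2,235 ≤ €41,434, so the limit doesn't bind; insurer pays €2,235.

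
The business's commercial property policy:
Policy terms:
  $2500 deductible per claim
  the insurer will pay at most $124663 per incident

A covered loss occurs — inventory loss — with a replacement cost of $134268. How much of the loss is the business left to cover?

Less the $2500 deductible: $134268 − $2500 = $131768.
The $124663 per-incident cap binds; insurer pays $124663.
The business bears the rest of the original loss: $134268 − $124663 = $9605.

$9605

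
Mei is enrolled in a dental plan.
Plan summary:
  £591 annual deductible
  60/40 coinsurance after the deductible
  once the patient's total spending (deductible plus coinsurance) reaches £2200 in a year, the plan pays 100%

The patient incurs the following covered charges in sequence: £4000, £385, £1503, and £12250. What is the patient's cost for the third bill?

Bill 1, £4000: £591 to deductible, leaving £3409; patient's 40% is £1363.60. Cost to patient: £1954.60. OOP to date £1954.60.
Bill 2, £385: deductible already satisfied, so patient's share is 40% × £385 = £154. Patient pays £154; OOP now £2108.60.
Bill 3, £1503: deductible met; 40% of £1503 = £601.20. That would push OOP to £2709.80, over the £2200 cap, so patient pays £2200 − £2108.60 = £91.40.

£91.40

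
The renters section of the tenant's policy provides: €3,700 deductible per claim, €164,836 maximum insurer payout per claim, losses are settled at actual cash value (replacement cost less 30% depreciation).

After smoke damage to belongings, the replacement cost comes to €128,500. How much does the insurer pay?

Depreciate 30%: the covered value is €128,500 × 0.7 = €89,950.
Subtract the deductible: €89,950 − €3,700 = €86,250.
€86,250 is within the €164,836 limit, so the insurer pays €86,250.

€86,250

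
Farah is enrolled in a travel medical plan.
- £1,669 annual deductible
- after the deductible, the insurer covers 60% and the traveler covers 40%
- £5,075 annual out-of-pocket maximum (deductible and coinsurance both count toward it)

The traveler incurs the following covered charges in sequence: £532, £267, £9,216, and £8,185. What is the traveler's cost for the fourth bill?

Bill 1, £532: all of it applies to the deductible. Traveler owes £532 (running OOP £532).
Bill 2, £267: fully absorbed by the deductible. Traveler pays £267; OOP now £799.
Bill 3, £9,216: £870 to deductible, leaving £8,346; traveler's 40% is £3,338.40. Cost to traveler: £4,208.40. OOP to date £5,007.40.
Bill 4, £8,185: deductible met; 40% of £8,185 = £3,274. Adding that to £5,007.40 gives £8,281.40, past the £5,075 cap; traveler pays only £5,075 − £5,007.40 = £67.60.

£67.60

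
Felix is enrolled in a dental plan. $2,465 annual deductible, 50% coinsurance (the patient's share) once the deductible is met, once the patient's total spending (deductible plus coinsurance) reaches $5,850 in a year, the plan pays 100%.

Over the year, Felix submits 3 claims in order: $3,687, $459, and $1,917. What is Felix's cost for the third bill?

$958.50

Claim 1 ($3,687): $2,465 finishes the deductible; $1,222 goes to coinsurance; patient's 50% is $611. Patient pays $3,076; OOP now $3,076.
Claim 2 ($459): deductible met; 50% of $459 = $229.50. Patient owes $229.50 (running OOP $3,305.50).
Claim 3 ($1,917): deductible met; 50% of $1,917 = $958.50. Cost to patient: $958.50. OOP to date $4,264.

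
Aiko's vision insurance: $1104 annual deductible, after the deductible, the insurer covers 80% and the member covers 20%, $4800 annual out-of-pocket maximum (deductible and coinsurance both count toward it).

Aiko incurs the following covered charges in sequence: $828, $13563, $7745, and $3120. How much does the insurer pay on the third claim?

Claim 1 ($828): entire amount goes to the deductible. Member owes $828 (running OOP $828). Insurer: $828 − $828 = $0.
Claim 2 ($13563): $276 finishes the deductible; $13287 goes to coinsurance; coinsurance $13287 × 20% = $2657.40. Member owes $2933.40 (running OOP $3761.40). Insurer: $13563 − $2933.40 = $10629.60.
Claim 3 ($7745): deductible already satisfied, so member's share is 20% × $7745 = $1549. OOP would hit $5310.40 > $4800, so the cap limits the member to $4800 − $3761.40 = $1038.60. Plan pays $7745 − $1038.60 = $6706.40.

$6706.40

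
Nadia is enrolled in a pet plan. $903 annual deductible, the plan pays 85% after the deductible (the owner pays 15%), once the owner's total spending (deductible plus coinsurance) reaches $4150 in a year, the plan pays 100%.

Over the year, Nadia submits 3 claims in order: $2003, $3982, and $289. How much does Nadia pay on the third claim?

$43.35

#1 ($2003): $903 finishes the deductible; $1100 goes to coinsurance; coinsurance $1100 × 15% = $165. Owner owes $1068 (running OOP $1068).
#2 ($3982): 15% coinsurance on $3982 = $597.30. Cost to owner: $597.30. OOP to date $1665.30.
#3 ($289): deductible met; 15% of $289 = $43.35. Owner owes $43.35 (running OOP $1708.65).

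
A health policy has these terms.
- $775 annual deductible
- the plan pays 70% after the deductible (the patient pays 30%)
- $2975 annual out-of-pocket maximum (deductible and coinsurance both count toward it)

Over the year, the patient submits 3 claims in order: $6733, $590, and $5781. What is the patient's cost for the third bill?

$235.60

Claim 1 — $6733: $775 finishes the deductible; $5958 goes to coinsurance; coinsurance $5958 × 30% = $1787.40. Cost to patient: $2562.40. OOP to date $2562.40.
Claim 2 — $590: deductible met; 30% of $590 = $177. Patient owes $177 (running OOP $2739.40).
Claim 3 — $5781: deductible already satisfied, so patient's share is 30% × $5781 = $1734.30. Adding that to $2739.40 gives $4473.70, past the $2975 cap; patient pays only $2975 − $2739.40 = $235.60.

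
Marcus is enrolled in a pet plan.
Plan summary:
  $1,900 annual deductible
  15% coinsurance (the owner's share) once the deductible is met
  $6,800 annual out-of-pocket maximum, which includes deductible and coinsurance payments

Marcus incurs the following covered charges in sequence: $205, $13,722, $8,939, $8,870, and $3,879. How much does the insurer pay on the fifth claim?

$3,454.40

Bill 1, $205: entire amount goes to the deductible. Cost to owner: $205. OOP to date $205. Plan pays $205 − $205 = $0.
Bill 2, $13,722: $1,695 to deductible, leaving $12,027; 15% of $12,027 = $1,804.05. Owner owes $3,499.05 (running OOP $3,704.05). Insurer: $13,722 − $3,499.05 = $10,222.95.
Bill 3, $8,939: deductible already satisfied, so owner's share is 15% × $8,939 = $1,340.85. Owner owes $1,340.85 (running OOP $5,044.90). Insurer: $8,939 − $1,340.85 = $7,598.15.
Bill 4, $8,870: deductible already satisfied, so owner's share is 15% × $8,870 = $1,330.50. Cost to owner: $1,330.50. OOP to date $6,375.40. Plan pays $8,870 − $1,330.50 = $7,539.50.
Bill 5, $3,879: deductible met; 15% of $3,879 = $581.85. Adding that to $6,375.40 gives $6,957.25, past the $6,800 cap; owner pays only $6,800 − $6,375.40 = $424.60. Plan pays $3,879 − $424.60 = $3,454.40.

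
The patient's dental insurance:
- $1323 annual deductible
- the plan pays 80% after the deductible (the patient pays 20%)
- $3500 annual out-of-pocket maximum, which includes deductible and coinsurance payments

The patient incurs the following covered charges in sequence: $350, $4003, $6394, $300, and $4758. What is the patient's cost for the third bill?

$1278.80

#1 ($350): fully absorbed by the deductible. Patient owes $350 (running OOP $350).
#2 ($4003): $973 finishes the deductible; $3030 goes to coinsurance; coinsurance $3030 × 20% = $606. Patient pays $1579; OOP now $1929.
#3 ($6394): 20% coinsurance on $6394 = $1278.80. Patient pays $1278.80; OOP now $3207.80.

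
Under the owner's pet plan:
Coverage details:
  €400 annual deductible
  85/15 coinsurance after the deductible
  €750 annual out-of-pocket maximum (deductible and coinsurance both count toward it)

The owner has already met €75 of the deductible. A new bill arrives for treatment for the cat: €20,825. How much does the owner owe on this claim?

Deductible still to meet: €400 − €75 = €325.
After the €325 deductible portion, €20,825 − €325 = €20,500 is subject to coinsurance.
Coinsurance: €20,500 × 15% = €3,075.
Owner responsibility before any cap: €325 + €3,075 = €3,400.
That would bring total out-of-pocket to €3,475, past the €750 cap. The owner is capped at €750 − €75 = €675 on this claim.

€675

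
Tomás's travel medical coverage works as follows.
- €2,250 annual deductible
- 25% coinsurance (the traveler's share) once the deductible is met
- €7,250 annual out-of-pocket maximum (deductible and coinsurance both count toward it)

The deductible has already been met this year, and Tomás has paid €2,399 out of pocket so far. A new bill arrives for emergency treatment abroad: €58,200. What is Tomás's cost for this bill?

With the deductible met, the entire €58,200 is subject to coinsurance.
Traveler's 25% share of €58,200 is €14,550.
Year-to-date out-of-pocket would reach €2,399 + €14,550 = €16,949, above the €7,250 maximum, so the traveler pays only €7,250 − €2,399 = €4,851.

€4,851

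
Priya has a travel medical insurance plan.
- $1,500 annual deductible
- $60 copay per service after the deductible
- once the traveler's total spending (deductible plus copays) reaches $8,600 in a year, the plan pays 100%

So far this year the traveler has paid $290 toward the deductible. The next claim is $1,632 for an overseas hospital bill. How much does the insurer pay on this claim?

$290 of the $1,500 deductible is already met, leaving $1,210.
The remaining $422 (= $1,632 − $1,210) moves to the copay.
Copay on this service: $60.
So the traveler owes $1,210 + $60 = $1,270 before any cap.
Year-to-date out-of-pocket becomes $290 + $1,270 = $1,560, still under the $8,600 maximum, so no cap applies.
The insurer covers the remainder: $1,632 − $1,270 = $362.

$362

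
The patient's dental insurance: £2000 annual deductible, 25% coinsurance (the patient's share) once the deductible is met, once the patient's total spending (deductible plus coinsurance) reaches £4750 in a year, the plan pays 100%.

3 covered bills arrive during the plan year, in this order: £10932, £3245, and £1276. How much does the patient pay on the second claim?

Claim 1 — £10932: deductible takes £2000, £8932 remains; 25% of £8932 = £2233. Patient owes £4233 (running OOP £4233).
Claim 2 — £3245: deductible met; 25% of £3245 = £811.25. Adding that to £4233 gives £5044.25, past the £4750 cap; patient pays only £4750 − £4233 = £517.

£517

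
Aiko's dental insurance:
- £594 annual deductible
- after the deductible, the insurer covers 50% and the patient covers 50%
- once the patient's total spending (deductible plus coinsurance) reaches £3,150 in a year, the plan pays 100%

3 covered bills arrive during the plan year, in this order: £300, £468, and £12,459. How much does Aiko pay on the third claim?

£2,469

Claim 1 — £300: fully absorbed by the deductible. Cost to patient: £300. OOP to date £300.
Claim 2 — £468: £294 to deductible, leaving £174; patient's 50% is £87. Patient owes £381 (running OOP £681).
Claim 3 — £12,459: 50% coinsurance on £12,459 = £6,229.50. OOP would hit £6,910.50 > £3,150, so the cap limits the patient to £3,150 − £681 = £2,469.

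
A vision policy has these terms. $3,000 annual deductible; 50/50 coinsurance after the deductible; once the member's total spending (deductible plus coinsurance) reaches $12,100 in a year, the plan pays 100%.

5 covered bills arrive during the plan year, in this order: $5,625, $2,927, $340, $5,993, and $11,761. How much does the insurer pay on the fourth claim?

#1 ($5,625): $3,000 finishes the deductible; $2,625 goes to coinsurance; 50% of $2,625 = $1,312.50. Member pays $4,312.50; OOP now $4,312.50. Plan pays $5,625 − $4,312.50 = $1,312.50.
#2 ($2,927): deductible met; 50% of $2,927 = $1,463.50. Member pays $1,463.50; OOP now $5,776. Insurer: $2,927 − $1,463.50 = $1,463.50.
#3 ($340): deductible met; 50% of $340 = $170. Member owes $170 (running OOP $5,946). Insurer: $340 − $170 = $170.
#4 ($5,993): deductible already satisfied, so member's share is 50% × $5,993 = $2,996.50. Cost to member: $2,996.50. OOP to date $8,942.50. Plan pays $5,993 − $2,996.50 = $2,996.50.

$2,996.50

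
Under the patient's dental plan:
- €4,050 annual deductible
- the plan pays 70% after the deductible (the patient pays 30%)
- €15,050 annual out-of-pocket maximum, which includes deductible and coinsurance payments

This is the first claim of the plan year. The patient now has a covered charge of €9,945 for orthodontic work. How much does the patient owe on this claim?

€5,818.50

Nothing has been paid toward the €4,050 deductible, so the first €4,050 of this charge is applied there.
The remaining €5,895 (= €9,945 − €4,050) moves to coinsurance.
Patient's 30% share of €5,895 is €1,768.50.
That puts the patient's cost at €4,050 + €1,768.50 = €5,818.50 before any cap.
Total out-of-pocket so far would be €0 + €5,818.50 = €5,818.50, below the €15,050 cap — no reduction.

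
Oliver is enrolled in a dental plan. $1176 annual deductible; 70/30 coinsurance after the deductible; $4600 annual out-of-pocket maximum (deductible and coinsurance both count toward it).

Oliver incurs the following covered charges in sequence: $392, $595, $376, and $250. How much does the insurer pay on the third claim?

$130.90

#1 ($392): fully absorbed by the deductible. Patient pays $392; OOP now $392. Plan pays $392 − $392 = $0.
#2 ($595): fully absorbed by the deductible. Patient owes $595 (running OOP $987). Insurer: $595 − $595 = $0.
#3 ($376): $189 finishes the deductible; $187 goes to coinsurance; 30% of $187 = $56.10. Patient pays $245.10; OOP now $1232.10. Insurer: $376 − $245.10 = $130.90.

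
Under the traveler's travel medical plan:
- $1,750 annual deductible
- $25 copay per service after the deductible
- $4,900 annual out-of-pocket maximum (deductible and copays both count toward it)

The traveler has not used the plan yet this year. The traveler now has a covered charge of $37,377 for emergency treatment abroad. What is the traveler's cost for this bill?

Nothing has been paid toward the $1,750 deductible, so the first $1,750 of this charge is applied there.
That leaves $37,377 − $1,750 = $35,627 for the copay.
Copay on this service: $25.
Traveler responsibility before any cap: $1,750 + $25 = $1,775.
Cumulative spending $0 + $1,775 = $1,775 stays under the $4,900 maximum.

$1,775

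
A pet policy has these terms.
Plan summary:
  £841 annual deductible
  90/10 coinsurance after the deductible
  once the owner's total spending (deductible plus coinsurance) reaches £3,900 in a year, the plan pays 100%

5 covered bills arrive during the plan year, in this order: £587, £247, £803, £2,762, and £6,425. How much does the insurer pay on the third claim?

£716.40

Claim 1 — £587: entire amount goes to the deductible. Cost to owner: £587. OOP to date £587. Insurer: £587 − £587 = £0.
Claim 2 — £247: fully absorbed by the deductible. Cost to owner: £247. OOP to date £834. Plan pays £247 − £247 = £0.
Claim 3 — £803: £7 finishes the deductible; £796 goes to coinsurance; coinsurance £796 × 10% = £79.60. Cost to owner: £86.60. OOP to date £920.60. Plan pays £803 − £86.60 = £716.40.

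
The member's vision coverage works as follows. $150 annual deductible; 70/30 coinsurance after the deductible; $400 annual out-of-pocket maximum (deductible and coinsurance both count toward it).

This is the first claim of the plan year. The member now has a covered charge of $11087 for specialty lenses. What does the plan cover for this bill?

$10687

Deductible not yet touched, so the first $150 of the bill goes to the deductible.
After the $150 deductible portion, $11087 − $150 = $10937 is subject to coinsurance.
Member's 30% share of $10937 is $3281.10.
That puts the member's cost at $150 + $3281.10 = $3431.10 before any cap.
Adding $3431.10 to the $0 already spent would give $3431.10, which exceeds the $400 cap; the member pays just $400 − $0 = $400.
The insurer covers the remainder: $11087 − $400 = $10687.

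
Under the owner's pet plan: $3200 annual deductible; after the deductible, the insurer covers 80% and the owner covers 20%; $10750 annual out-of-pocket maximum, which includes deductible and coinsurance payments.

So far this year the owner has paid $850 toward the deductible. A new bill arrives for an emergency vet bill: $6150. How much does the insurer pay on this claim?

$850 of the $3200 deductible is already met, leaving $2350.
After the $2350 deductible portion, $6150 − $2350 = $3800 is subject to coinsurance.
Owner's 20% share of $3800 is $760.
So the owner owes $2350 + $760 = $3110 before any cap.
Year-to-date out-of-pocket becomes $850 + $3110 = $3960, still under the $10750 maximum, so no cap applies.
The plan picks up $6150 − $3110 = $3040.

$3040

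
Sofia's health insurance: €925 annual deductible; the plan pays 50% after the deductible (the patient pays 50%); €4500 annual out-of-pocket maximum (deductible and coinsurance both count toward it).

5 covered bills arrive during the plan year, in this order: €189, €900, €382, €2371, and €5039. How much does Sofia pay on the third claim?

Claim 1 (€189): all of it applies to the deductible. Patient pays €189; OOP now €189.
Claim 2 (€900): €736 to deductible, leaving €164; coinsurance €164 × 50% = €82. Cost to patient: €818. OOP to date €1007.
Claim 3 (€382): deductible already satisfied, so patient's share is 50% × €382 = €191. Patient owes €191 (running OOP €1198).

€191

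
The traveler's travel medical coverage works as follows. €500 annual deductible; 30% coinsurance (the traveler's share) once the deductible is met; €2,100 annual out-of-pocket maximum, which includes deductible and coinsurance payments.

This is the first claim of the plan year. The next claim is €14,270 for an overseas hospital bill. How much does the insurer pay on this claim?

€12,170

The full €500 deductible is still open; €500 of this bill applies to it.
After the €500 deductible portion, €14,270 − €500 = €13,770 is subject to coinsurance.
30% of €13,770 = €4,131 falls to the traveler.
So the traveler owes €500 + €4,131 = €4,631 before any cap.
Year-to-date out-of-pocket would reach €0 + €4,631 = €4,631, above the €2,100 maximum, so the traveler pays only €2,100 − €0 = €2,100.
The insurer covers the remainder: €14,270 − €2,100 = €12,170.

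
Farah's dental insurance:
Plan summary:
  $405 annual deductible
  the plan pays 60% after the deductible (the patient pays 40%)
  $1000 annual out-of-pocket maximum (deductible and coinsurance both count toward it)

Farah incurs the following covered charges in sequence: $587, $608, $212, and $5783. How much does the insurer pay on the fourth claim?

$5588.80

Claim 1 — $587: $405 to deductible, leaving $182; 40% of $182 = $72.80. Patient pays $477.80; OOP now $477.80. Insurer: $587 − $477.80 = $109.20.
Claim 2 — $608: deductible met; 40% of $608 = $243.20. Patient pays $243.20; OOP now $721. Plan pays $608 − $243.20 = $364.80.
Claim 3 — $212: 40% coinsurance on $212 = $84.80. Patient owes $84.80 (running OOP $805.80). Plan pays $212 − $84.80 = $127.20.
Claim 4 — $5783: 40% coinsurance on $5783 = $2313.20. OOP would hit $3119 > $1000, so the cap limits the patient to $1000 − $805.80 = $194.20. Insurer: $5783 − $194.20 = $5588.80.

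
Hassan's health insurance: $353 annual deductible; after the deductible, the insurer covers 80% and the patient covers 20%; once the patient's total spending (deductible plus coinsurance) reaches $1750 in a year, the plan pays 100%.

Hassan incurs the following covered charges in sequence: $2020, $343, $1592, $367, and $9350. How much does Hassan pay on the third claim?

Claim 1 — $2020: $353 finishes the deductible; $1667 goes to coinsurance; patient's 20% is $333.40. Patient owes $686.40 (running OOP $686.40).
Claim 2 — $343: deductible met; 20% of $343 = $68.60. Patient pays $68.60; OOP now $755.
Claim 3 — $1592: deductible met; 20% of $1592 = $318.40. Patient pays $318.40; OOP now $1073.40.

$318.40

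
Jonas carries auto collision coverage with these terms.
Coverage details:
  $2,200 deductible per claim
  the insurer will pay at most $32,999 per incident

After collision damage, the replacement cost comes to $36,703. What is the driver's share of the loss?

$3,704

After the deductible, $36,703 − $2,200 = $34,503 remains.
Since $34,503 > $32,999, the payout is capped at $32,999.
The driver bears the rest of the original loss: $36,703 − $32,999 = $3,704.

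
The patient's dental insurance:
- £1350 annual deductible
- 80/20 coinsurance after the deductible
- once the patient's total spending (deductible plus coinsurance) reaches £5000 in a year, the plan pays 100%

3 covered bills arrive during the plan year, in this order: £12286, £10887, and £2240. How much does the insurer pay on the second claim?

£9424.20

Bill 1, £12286: deductible takes £1350, £10936 remains; patient's 20% is £2187.20. Patient pays £3537.20; OOP now £3537.20. Insurer: £12286 − £3537.20 = £8748.80.
Bill 2, £10887: deductible already satisfied, so patient's share is 20% × £10887 = £2177.40. OOP would hit £5714.60 > £5000, so the cap limits the patient to £5000 − £3537.20 = £1462.80. Plan pays £10887 − £1462.80 = £9424.20.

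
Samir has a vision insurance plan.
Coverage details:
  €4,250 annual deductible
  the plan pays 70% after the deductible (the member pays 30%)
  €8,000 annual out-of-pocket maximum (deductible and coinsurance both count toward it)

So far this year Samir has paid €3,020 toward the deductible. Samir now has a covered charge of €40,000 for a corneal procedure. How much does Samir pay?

Deductible still to meet: €4,250 − €3,020 = €1,230.
That leaves €40,000 − €1,230 = €38,770 for coinsurance.
30% of €38,770 = €11,631 falls to the member.
So the member owes €1,230 + €11,631 = €12,861 before any cap.
Year-to-date out-of-pocket would reach €3,020 + €12,861 = €15,881, above the €8,000 maximum, so the member pays only €8,000 − €3,020 = €4,980.

€4,980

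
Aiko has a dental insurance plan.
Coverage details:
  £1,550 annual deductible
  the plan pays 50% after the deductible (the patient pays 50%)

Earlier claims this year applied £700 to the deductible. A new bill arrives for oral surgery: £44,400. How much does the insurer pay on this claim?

Remaining deductible: £1,550 − £700 = £850.
The remaining £43,550 (= £44,400 − £850) moves to coinsurance.
Coinsurance: £43,550 × 50% = £21,775.
Patient responsibility: £850 + £21,775 = £22,625.
The insurer covers the remainder: £44,400 − £22,625 = £21,775.

£21,775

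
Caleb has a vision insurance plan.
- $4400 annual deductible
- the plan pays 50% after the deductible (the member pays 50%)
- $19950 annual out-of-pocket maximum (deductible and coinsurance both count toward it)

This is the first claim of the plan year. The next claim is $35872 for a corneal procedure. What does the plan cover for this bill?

The full $4400 deductible is still open; $4400 of this bill applies to it.
The remaining $31472 (= $35872 − $4400) moves to coinsurance.
50% of $31472 = $15736 falls to the member.
Member responsibility before any cap: $4400 + $15736 = $20136.
That would bring total out-of-pocket to $20136, past the $19950 cap. The member is capped at $19950 − $0 = $19950 on this claim.
The insurer covers the remainder: $35872 − $19950 = $15922.

$15922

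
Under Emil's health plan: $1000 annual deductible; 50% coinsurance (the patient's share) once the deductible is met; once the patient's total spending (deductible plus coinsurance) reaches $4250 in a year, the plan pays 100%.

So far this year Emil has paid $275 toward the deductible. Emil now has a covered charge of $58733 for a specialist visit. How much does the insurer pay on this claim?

$275 of the $1000 deductible is already met, leaving $725.
That leaves $58733 − $725 = $58008 for coinsurance.
Coinsurance: $58008 × 50% = $29004.
That puts the patient's cost at $725 + $29004 = $29729 before any cap.
That would bring total out-of-pocket to $30004, past the $4250 cap. The patient is capped at $4250 − $275 = $3975 on this claim.
The plan picks up $58733 − $3975 = $54758.

$54758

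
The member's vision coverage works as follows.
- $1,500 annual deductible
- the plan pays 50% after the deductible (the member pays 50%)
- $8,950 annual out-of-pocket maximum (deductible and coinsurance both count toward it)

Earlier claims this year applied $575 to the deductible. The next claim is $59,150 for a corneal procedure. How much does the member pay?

$8,375

$575 of the $1,500 deductible is already met, leaving $925.
After the $925 deductible portion, $59,150 − $925 = $58,225 is subject to coinsurance.
Coinsurance: $58,225 × 50% = $29,112.50.
Member responsibility before any cap: $925 + $29,112.50 = $30,037.50.
Adding $30,037.50 to the $575 already spent would give $30,612.50, which exceeds the $8,950 cap; the member pays just $8,950 − $575 = $8,375.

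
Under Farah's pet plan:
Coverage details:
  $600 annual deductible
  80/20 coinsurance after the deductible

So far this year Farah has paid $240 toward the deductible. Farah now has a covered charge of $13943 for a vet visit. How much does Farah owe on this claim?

$3076.60

$240 of the $600 deductible is already met, leaving $360.
The remaining $13583 (= $13943 − $360) moves to coinsurance.
20% of $13583 = $2716.60 falls to the owner.
So the owner owes $360 + $2716.60 = $3076.60.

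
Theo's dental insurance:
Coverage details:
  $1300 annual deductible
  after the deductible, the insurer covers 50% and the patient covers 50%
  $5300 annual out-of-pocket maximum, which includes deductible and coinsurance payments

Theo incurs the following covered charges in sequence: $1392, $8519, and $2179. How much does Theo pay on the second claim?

$3954

Claim 1 — $1392: $1300 to deductible, leaving $92; coinsurance $92 × 50% = $46. Cost to patient: $1346. OOP to date $1346.
Claim 2 — $8519: deductible already satisfied, so patient's share is 50% × $8519 = $4259.50. Adding that to $1346 gives $5605.50, past the $5300 cap; patient pays only $5300 − $1346 = $3954.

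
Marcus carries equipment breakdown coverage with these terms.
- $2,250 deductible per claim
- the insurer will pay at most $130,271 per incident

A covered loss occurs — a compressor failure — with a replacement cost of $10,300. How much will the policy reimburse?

Less the $2,250 deductible: $10,300 − $2,250 = $8,050.
$8,050 is within the $130,271 limit, so the insurer pays $8,050.

$8,050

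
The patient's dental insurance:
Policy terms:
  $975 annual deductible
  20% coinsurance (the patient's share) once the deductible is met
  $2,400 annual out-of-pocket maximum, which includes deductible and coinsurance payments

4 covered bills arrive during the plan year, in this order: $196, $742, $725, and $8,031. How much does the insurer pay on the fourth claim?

$6,743.60

Claim 1 ($196): fully absorbed by the deductible. Patient pays $196; OOP now $196. Insurer: $196 − $196 = $0.
Claim 2 ($742): entire amount goes to the deductible. Patient owes $742 (running OOP $938). Insurer: $742 − $742 = $0.
Claim 3 ($725): $37 to deductible, leaving $688; 20% of $688 = $137.60. Patient owes $174.60 (running OOP $1,112.60). Plan pays $725 − $174.60 = $550.40.
Claim 4 ($8,031): deductible met; 20% of $8,031 = $1,606.20. OOP would hit $2,718.80 > $2,400, so the cap limits the patient to $2,400 − $1,112.60 = $1,287.40. Insurer: $8,031 − $1,287.40 = $6,743.60.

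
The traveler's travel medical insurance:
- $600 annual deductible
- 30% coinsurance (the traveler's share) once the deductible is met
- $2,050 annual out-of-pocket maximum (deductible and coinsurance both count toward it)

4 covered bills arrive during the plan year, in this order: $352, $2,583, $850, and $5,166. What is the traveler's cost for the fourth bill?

Bill 1, $352: all of it applies to the deductible. Traveler pays $352; OOP now $352.
Bill 2, $2,583: deductible takes $248, $2,335 remains; coinsurance $2,335 × 30% = $700.50. Traveler owes $948.50 (running OOP $1,300.50).
Bill 3, $850: deductible already satisfied, so traveler's share is 30% × $850 = $255. Traveler owes $255 (running OOP $1,555.50).
Bill 4, $5,166: 30% coinsurance on $5,166 = $1,549.80. That would push OOP to $3,105.30, over the $2,050 cap, so traveler pays $2,050 − $1,555.50 = $494.50.

$494.50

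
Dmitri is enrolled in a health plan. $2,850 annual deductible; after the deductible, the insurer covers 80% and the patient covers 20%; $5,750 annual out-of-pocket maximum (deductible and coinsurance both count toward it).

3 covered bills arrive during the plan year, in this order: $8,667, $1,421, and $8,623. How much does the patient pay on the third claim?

$1,452.40

Claim 1 ($8,667): $2,850 to deductible, leaving $5,817; patient's 20% is $1,163.40. Cost to patient: $4,013.40. OOP to date $4,013.40.
Claim 2 ($1,421): 20% coinsurance on $1,421 = $284.20. Cost to patient: $284.20. OOP to date $4,297.60.
Claim 3 ($8,623): deductible met; 20% of $8,623 = $1,724.60. That would push OOP to $6,022.20, over the $5,750 cap, so patient pays $5,750 − $4,297.60 = $1,452.40.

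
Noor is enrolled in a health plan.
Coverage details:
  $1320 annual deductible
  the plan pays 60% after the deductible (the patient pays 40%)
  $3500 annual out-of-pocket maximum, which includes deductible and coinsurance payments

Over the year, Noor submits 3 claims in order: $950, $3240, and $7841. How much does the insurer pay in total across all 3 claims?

$8531

Bill 1, $950: fully absorbed by the deductible. Cost to patient: $950. OOP to date $950. Plan pays $950 − $950 = $0.
Bill 2, $3240: $370 finishes the deductible; $2870 goes to coinsurance; patient's 40% is $1148. Cost to patient: $1518. OOP to date $2468. Plan pays $3240 − $1518 = $1722.
Bill 3, $7841: deductible already satisfied, so patient's share is 40% × $7841 = $3136.40. That would push OOP to $5604.40, over the $3500 cap, so patient pays $3500 − $2468 = $1032. Insurer: $7841 − $1032 = $6809.
Insurer total = bills − patient's total = $12031 − $3500 = $8531.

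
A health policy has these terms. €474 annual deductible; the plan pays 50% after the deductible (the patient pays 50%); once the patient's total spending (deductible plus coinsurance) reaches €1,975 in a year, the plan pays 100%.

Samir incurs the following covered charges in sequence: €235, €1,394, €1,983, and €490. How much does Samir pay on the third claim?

Claim 1 (€235): entire amount goes to the deductible. Patient owes €235 (running OOP €235).
Claim 2 (€1,394): €239 finishes the deductible; €1,155 goes to coinsurance; coinsurance €1,155 × 50% = €577.50. Patient owes €816.50 (running OOP €1,051.50).
Claim 3 (€1,983): deductible already satisfied, so patient's share is 50% × €1,983 = €991.50. OOP would hit €2,043 > €1,975, so the cap limits the patient to €1,975 − €1,051.50 = €923.50.

€923.50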